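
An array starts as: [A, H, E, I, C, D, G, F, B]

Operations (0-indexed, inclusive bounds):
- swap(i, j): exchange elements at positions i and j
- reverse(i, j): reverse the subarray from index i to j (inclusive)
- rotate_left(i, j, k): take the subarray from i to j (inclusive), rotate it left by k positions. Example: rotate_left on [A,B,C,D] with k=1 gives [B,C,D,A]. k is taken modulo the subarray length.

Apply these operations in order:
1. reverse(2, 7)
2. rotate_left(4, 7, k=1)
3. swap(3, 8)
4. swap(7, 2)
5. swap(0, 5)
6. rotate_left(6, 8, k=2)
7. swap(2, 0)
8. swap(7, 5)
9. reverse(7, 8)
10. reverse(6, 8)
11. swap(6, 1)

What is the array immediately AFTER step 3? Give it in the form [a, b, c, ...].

Answer: [A, H, F, B, C, I, E, D, G]

Derivation:
After 1 (reverse(2, 7)): [A, H, F, G, D, C, I, E, B]
After 2 (rotate_left(4, 7, k=1)): [A, H, F, G, C, I, E, D, B]
After 3 (swap(3, 8)): [A, H, F, B, C, I, E, D, G]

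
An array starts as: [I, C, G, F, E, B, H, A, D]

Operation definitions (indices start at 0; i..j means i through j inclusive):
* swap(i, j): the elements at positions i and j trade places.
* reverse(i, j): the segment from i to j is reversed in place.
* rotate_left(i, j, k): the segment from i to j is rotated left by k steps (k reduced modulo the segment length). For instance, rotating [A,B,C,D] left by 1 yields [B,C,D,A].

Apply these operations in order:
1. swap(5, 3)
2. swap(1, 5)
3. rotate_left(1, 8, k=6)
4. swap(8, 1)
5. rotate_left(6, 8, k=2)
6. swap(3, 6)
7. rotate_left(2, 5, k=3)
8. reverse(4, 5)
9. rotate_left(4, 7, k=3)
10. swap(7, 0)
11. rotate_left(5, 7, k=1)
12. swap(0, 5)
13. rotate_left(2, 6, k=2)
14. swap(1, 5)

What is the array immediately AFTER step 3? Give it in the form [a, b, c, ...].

After 1 (swap(5, 3)): [I, C, G, B, E, F, H, A, D]
After 2 (swap(1, 5)): [I, F, G, B, E, C, H, A, D]
After 3 (rotate_left(1, 8, k=6)): [I, A, D, F, G, B, E, C, H]

Answer: [I, A, D, F, G, B, E, C, H]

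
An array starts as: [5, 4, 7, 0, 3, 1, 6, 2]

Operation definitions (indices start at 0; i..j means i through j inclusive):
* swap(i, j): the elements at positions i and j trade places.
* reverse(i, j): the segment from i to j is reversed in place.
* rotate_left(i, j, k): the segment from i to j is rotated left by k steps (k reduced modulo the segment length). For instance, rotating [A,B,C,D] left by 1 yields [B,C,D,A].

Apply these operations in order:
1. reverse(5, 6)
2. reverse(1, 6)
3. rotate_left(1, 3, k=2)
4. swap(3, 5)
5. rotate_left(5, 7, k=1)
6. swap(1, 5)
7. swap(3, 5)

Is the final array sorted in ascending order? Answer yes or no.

Answer: no

Derivation:
After 1 (reverse(5, 6)): [5, 4, 7, 0, 3, 6, 1, 2]
After 2 (reverse(1, 6)): [5, 1, 6, 3, 0, 7, 4, 2]
After 3 (rotate_left(1, 3, k=2)): [5, 3, 1, 6, 0, 7, 4, 2]
After 4 (swap(3, 5)): [5, 3, 1, 7, 0, 6, 4, 2]
After 5 (rotate_left(5, 7, k=1)): [5, 3, 1, 7, 0, 4, 2, 6]
After 6 (swap(1, 5)): [5, 4, 1, 7, 0, 3, 2, 6]
After 7 (swap(3, 5)): [5, 4, 1, 3, 0, 7, 2, 6]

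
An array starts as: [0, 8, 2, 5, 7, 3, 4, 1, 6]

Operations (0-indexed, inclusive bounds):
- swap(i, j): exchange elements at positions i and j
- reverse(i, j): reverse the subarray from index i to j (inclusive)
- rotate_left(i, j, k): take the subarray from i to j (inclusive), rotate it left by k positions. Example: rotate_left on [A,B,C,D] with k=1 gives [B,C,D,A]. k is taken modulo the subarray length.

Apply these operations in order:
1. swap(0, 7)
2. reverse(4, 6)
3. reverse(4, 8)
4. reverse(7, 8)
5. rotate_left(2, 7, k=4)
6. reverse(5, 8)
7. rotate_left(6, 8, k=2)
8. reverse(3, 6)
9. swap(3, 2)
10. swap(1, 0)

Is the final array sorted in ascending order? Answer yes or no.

Answer: no

Derivation:
After 1 (swap(0, 7)): [1, 8, 2, 5, 7, 3, 4, 0, 6]
After 2 (reverse(4, 6)): [1, 8, 2, 5, 4, 3, 7, 0, 6]
After 3 (reverse(4, 8)): [1, 8, 2, 5, 6, 0, 7, 3, 4]
After 4 (reverse(7, 8)): [1, 8, 2, 5, 6, 0, 7, 4, 3]
After 5 (rotate_left(2, 7, k=4)): [1, 8, 7, 4, 2, 5, 6, 0, 3]
After 6 (reverse(5, 8)): [1, 8, 7, 4, 2, 3, 0, 6, 5]
After 7 (rotate_left(6, 8, k=2)): [1, 8, 7, 4, 2, 3, 5, 0, 6]
After 8 (reverse(3, 6)): [1, 8, 7, 5, 3, 2, 4, 0, 6]
After 9 (swap(3, 2)): [1, 8, 5, 7, 3, 2, 4, 0, 6]
After 10 (swap(1, 0)): [8, 1, 5, 7, 3, 2, 4, 0, 6]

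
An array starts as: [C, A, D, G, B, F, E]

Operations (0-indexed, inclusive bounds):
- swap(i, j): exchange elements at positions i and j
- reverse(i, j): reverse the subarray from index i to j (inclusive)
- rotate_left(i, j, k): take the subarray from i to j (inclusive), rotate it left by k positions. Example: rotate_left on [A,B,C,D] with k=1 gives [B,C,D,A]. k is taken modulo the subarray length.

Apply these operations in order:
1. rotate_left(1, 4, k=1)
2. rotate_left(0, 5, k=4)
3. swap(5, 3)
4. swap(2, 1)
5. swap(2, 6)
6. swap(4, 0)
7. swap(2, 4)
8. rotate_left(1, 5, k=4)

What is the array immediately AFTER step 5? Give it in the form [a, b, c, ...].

Answer: [A, C, E, B, G, D, F]

Derivation:
After 1 (rotate_left(1, 4, k=1)): [C, D, G, B, A, F, E]
After 2 (rotate_left(0, 5, k=4)): [A, F, C, D, G, B, E]
After 3 (swap(5, 3)): [A, F, C, B, G, D, E]
After 4 (swap(2, 1)): [A, C, F, B, G, D, E]
After 5 (swap(2, 6)): [A, C, E, B, G, D, F]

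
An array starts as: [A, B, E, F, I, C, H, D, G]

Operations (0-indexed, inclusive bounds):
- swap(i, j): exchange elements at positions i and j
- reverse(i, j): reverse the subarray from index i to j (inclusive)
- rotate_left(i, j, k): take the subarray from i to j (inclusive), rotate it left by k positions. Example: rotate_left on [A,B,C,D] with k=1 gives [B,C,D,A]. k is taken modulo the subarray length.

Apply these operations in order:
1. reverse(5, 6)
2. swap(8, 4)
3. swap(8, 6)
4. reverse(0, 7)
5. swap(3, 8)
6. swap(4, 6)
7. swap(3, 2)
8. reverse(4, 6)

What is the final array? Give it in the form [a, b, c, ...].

After 1 (reverse(5, 6)): [A, B, E, F, I, H, C, D, G]
After 2 (swap(8, 4)): [A, B, E, F, G, H, C, D, I]
After 3 (swap(8, 6)): [A, B, E, F, G, H, I, D, C]
After 4 (reverse(0, 7)): [D, I, H, G, F, E, B, A, C]
After 5 (swap(3, 8)): [D, I, H, C, F, E, B, A, G]
After 6 (swap(4, 6)): [D, I, H, C, B, E, F, A, G]
After 7 (swap(3, 2)): [D, I, C, H, B, E, F, A, G]
After 8 (reverse(4, 6)): [D, I, C, H, F, E, B, A, G]

Answer: [D, I, C, H, F, E, B, A, G]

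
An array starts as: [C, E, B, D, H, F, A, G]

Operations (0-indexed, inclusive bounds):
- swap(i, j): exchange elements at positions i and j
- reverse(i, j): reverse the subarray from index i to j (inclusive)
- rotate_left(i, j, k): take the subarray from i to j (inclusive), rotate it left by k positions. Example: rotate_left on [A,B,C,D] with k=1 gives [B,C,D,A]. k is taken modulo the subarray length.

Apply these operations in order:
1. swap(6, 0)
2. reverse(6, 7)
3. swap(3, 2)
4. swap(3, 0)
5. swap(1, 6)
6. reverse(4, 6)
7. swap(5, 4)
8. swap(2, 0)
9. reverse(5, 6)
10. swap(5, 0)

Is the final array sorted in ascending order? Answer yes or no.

Answer: no

Derivation:
After 1 (swap(6, 0)): [A, E, B, D, H, F, C, G]
After 2 (reverse(6, 7)): [A, E, B, D, H, F, G, C]
After 3 (swap(3, 2)): [A, E, D, B, H, F, G, C]
After 4 (swap(3, 0)): [B, E, D, A, H, F, G, C]
After 5 (swap(1, 6)): [B, G, D, A, H, F, E, C]
After 6 (reverse(4, 6)): [B, G, D, A, E, F, H, C]
After 7 (swap(5, 4)): [B, G, D, A, F, E, H, C]
After 8 (swap(2, 0)): [D, G, B, A, F, E, H, C]
After 9 (reverse(5, 6)): [D, G, B, A, F, H, E, C]
After 10 (swap(5, 0)): [H, G, B, A, F, D, E, C]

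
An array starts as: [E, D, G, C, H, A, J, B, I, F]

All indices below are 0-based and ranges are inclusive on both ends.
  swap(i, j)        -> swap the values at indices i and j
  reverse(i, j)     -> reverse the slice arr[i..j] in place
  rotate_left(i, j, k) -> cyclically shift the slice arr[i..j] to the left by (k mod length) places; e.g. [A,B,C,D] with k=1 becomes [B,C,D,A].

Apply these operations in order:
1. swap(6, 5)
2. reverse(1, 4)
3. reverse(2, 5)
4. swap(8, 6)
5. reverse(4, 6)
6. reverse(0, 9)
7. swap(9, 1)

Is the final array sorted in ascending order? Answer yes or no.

After 1 (swap(6, 5)): [E, D, G, C, H, J, A, B, I, F]
After 2 (reverse(1, 4)): [E, H, C, G, D, J, A, B, I, F]
After 3 (reverse(2, 5)): [E, H, J, D, G, C, A, B, I, F]
After 4 (swap(8, 6)): [E, H, J, D, G, C, I, B, A, F]
After 5 (reverse(4, 6)): [E, H, J, D, I, C, G, B, A, F]
After 6 (reverse(0, 9)): [F, A, B, G, C, I, D, J, H, E]
After 7 (swap(9, 1)): [F, E, B, G, C, I, D, J, H, A]

Answer: no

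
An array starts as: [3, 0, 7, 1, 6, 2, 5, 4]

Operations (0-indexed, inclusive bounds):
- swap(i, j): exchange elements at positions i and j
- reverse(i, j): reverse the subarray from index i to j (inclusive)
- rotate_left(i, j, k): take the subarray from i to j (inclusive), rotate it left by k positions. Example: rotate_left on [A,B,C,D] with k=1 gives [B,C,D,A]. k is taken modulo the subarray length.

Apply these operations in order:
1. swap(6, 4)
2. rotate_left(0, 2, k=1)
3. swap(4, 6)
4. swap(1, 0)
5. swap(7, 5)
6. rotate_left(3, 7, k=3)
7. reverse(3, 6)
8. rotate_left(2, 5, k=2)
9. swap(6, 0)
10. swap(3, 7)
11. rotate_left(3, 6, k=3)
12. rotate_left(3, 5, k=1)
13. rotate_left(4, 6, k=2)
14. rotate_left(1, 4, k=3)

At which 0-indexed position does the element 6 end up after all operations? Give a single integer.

After 1 (swap(6, 4)): [3, 0, 7, 1, 5, 2, 6, 4]
After 2 (rotate_left(0, 2, k=1)): [0, 7, 3, 1, 5, 2, 6, 4]
After 3 (swap(4, 6)): [0, 7, 3, 1, 6, 2, 5, 4]
After 4 (swap(1, 0)): [7, 0, 3, 1, 6, 2, 5, 4]
After 5 (swap(7, 5)): [7, 0, 3, 1, 6, 4, 5, 2]
After 6 (rotate_left(3, 7, k=3)): [7, 0, 3, 5, 2, 1, 6, 4]
After 7 (reverse(3, 6)): [7, 0, 3, 6, 1, 2, 5, 4]
After 8 (rotate_left(2, 5, k=2)): [7, 0, 1, 2, 3, 6, 5, 4]
After 9 (swap(6, 0)): [5, 0, 1, 2, 3, 6, 7, 4]
After 10 (swap(3, 7)): [5, 0, 1, 4, 3, 6, 7, 2]
After 11 (rotate_left(3, 6, k=3)): [5, 0, 1, 7, 4, 3, 6, 2]
After 12 (rotate_left(3, 5, k=1)): [5, 0, 1, 4, 3, 7, 6, 2]
After 13 (rotate_left(4, 6, k=2)): [5, 0, 1, 4, 6, 3, 7, 2]
After 14 (rotate_left(1, 4, k=3)): [5, 6, 0, 1, 4, 3, 7, 2]

Answer: 1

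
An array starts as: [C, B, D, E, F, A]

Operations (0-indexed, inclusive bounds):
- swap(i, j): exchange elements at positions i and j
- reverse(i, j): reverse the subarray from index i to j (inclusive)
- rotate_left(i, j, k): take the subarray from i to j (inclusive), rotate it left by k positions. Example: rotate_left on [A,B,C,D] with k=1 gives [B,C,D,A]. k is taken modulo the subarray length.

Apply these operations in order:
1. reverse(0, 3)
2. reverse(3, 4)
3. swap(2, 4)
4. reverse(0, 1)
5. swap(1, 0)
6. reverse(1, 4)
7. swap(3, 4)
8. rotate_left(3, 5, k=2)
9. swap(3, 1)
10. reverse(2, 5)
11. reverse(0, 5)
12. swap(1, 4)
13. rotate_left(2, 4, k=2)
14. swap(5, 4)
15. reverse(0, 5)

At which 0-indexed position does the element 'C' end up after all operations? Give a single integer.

Answer: 0

Derivation:
After 1 (reverse(0, 3)): [E, D, B, C, F, A]
After 2 (reverse(3, 4)): [E, D, B, F, C, A]
After 3 (swap(2, 4)): [E, D, C, F, B, A]
After 4 (reverse(0, 1)): [D, E, C, F, B, A]
After 5 (swap(1, 0)): [E, D, C, F, B, A]
After 6 (reverse(1, 4)): [E, B, F, C, D, A]
After 7 (swap(3, 4)): [E, B, F, D, C, A]
After 8 (rotate_left(3, 5, k=2)): [E, B, F, A, D, C]
After 9 (swap(3, 1)): [E, A, F, B, D, C]
After 10 (reverse(2, 5)): [E, A, C, D, B, F]
After 11 (reverse(0, 5)): [F, B, D, C, A, E]
After 12 (swap(1, 4)): [F, A, D, C, B, E]
After 13 (rotate_left(2, 4, k=2)): [F, A, B, D, C, E]
After 14 (swap(5, 4)): [F, A, B, D, E, C]
After 15 (reverse(0, 5)): [C, E, D, B, A, F]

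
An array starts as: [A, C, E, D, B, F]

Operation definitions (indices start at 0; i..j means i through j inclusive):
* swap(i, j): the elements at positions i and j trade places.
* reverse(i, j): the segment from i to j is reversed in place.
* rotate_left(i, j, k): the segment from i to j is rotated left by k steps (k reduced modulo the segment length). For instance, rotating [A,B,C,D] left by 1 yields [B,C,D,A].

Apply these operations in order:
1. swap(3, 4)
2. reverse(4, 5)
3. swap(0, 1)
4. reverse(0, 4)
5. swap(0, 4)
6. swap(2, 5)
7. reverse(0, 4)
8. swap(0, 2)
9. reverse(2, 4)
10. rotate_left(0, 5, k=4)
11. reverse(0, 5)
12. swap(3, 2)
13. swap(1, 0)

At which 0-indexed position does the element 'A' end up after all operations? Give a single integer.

After 1 (swap(3, 4)): [A, C, E, B, D, F]
After 2 (reverse(4, 5)): [A, C, E, B, F, D]
After 3 (swap(0, 1)): [C, A, E, B, F, D]
After 4 (reverse(0, 4)): [F, B, E, A, C, D]
After 5 (swap(0, 4)): [C, B, E, A, F, D]
After 6 (swap(2, 5)): [C, B, D, A, F, E]
After 7 (reverse(0, 4)): [F, A, D, B, C, E]
After 8 (swap(0, 2)): [D, A, F, B, C, E]
After 9 (reverse(2, 4)): [D, A, C, B, F, E]
After 10 (rotate_left(0, 5, k=4)): [F, E, D, A, C, B]
After 11 (reverse(0, 5)): [B, C, A, D, E, F]
After 12 (swap(3, 2)): [B, C, D, A, E, F]
After 13 (swap(1, 0)): [C, B, D, A, E, F]

Answer: 3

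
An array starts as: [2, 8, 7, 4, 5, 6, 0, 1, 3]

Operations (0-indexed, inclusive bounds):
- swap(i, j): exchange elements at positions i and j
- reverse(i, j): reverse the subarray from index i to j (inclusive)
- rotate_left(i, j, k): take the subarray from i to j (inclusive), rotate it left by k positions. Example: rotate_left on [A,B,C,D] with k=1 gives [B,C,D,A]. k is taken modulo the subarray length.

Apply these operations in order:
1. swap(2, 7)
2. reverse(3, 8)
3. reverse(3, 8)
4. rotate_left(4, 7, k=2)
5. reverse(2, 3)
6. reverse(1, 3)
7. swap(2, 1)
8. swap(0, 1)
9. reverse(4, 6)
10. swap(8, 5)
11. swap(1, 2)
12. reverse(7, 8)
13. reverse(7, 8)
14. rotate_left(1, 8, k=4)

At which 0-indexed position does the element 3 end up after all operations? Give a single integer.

Answer: 1

Derivation:
After 1 (swap(2, 7)): [2, 8, 1, 4, 5, 6, 0, 7, 3]
After 2 (reverse(3, 8)): [2, 8, 1, 3, 7, 0, 6, 5, 4]
After 3 (reverse(3, 8)): [2, 8, 1, 4, 5, 6, 0, 7, 3]
After 4 (rotate_left(4, 7, k=2)): [2, 8, 1, 4, 0, 7, 5, 6, 3]
After 5 (reverse(2, 3)): [2, 8, 4, 1, 0, 7, 5, 6, 3]
After 6 (reverse(1, 3)): [2, 1, 4, 8, 0, 7, 5, 6, 3]
After 7 (swap(2, 1)): [2, 4, 1, 8, 0, 7, 5, 6, 3]
After 8 (swap(0, 1)): [4, 2, 1, 8, 0, 7, 5, 6, 3]
After 9 (reverse(4, 6)): [4, 2, 1, 8, 5, 7, 0, 6, 3]
After 10 (swap(8, 5)): [4, 2, 1, 8, 5, 3, 0, 6, 7]
After 11 (swap(1, 2)): [4, 1, 2, 8, 5, 3, 0, 6, 7]
After 12 (reverse(7, 8)): [4, 1, 2, 8, 5, 3, 0, 7, 6]
After 13 (reverse(7, 8)): [4, 1, 2, 8, 5, 3, 0, 6, 7]
After 14 (rotate_left(1, 8, k=4)): [4, 3, 0, 6, 7, 1, 2, 8, 5]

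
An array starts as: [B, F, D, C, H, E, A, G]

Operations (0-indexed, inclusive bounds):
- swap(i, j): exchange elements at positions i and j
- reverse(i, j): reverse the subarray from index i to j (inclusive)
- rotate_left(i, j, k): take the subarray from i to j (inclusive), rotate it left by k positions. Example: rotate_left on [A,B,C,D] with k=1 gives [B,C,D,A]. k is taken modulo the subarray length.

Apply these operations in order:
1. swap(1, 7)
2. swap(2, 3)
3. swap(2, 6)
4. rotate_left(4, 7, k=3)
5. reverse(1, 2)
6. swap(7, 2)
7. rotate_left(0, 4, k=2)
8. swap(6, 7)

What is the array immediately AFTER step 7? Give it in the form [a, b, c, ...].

Answer: [C, D, F, B, A, H, E, G]

Derivation:
After 1 (swap(1, 7)): [B, G, D, C, H, E, A, F]
After 2 (swap(2, 3)): [B, G, C, D, H, E, A, F]
After 3 (swap(2, 6)): [B, G, A, D, H, E, C, F]
After 4 (rotate_left(4, 7, k=3)): [B, G, A, D, F, H, E, C]
After 5 (reverse(1, 2)): [B, A, G, D, F, H, E, C]
After 6 (swap(7, 2)): [B, A, C, D, F, H, E, G]
After 7 (rotate_left(0, 4, k=2)): [C, D, F, B, A, H, E, G]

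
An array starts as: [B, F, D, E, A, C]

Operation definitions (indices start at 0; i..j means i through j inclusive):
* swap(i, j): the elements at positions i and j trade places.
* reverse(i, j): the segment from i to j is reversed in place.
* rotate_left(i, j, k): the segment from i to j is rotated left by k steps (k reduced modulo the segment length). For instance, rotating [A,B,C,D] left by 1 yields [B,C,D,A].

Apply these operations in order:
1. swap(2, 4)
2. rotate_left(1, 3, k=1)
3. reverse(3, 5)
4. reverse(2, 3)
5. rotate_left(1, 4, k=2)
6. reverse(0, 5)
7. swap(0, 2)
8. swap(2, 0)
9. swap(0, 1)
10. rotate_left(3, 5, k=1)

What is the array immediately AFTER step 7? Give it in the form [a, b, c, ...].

After 1 (swap(2, 4)): [B, F, A, E, D, C]
After 2 (rotate_left(1, 3, k=1)): [B, A, E, F, D, C]
After 3 (reverse(3, 5)): [B, A, E, C, D, F]
After 4 (reverse(2, 3)): [B, A, C, E, D, F]
After 5 (rotate_left(1, 4, k=2)): [B, E, D, A, C, F]
After 6 (reverse(0, 5)): [F, C, A, D, E, B]
After 7 (swap(0, 2)): [A, C, F, D, E, B]

Answer: [A, C, F, D, E, B]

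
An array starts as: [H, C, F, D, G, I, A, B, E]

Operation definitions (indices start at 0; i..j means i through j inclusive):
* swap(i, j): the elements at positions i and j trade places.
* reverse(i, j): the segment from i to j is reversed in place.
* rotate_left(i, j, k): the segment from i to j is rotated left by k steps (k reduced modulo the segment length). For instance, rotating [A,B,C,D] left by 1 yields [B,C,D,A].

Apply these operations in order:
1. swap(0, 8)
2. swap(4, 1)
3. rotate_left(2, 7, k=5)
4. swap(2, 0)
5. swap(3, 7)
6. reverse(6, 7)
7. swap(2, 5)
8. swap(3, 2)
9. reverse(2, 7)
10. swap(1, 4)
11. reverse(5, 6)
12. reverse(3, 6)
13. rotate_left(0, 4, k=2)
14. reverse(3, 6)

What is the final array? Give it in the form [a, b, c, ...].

Answer: [I, D, C, F, G, E, B, A, H]

Derivation:
After 1 (swap(0, 8)): [E, C, F, D, G, I, A, B, H]
After 2 (swap(4, 1)): [E, G, F, D, C, I, A, B, H]
After 3 (rotate_left(2, 7, k=5)): [E, G, B, F, D, C, I, A, H]
After 4 (swap(2, 0)): [B, G, E, F, D, C, I, A, H]
After 5 (swap(3, 7)): [B, G, E, A, D, C, I, F, H]
After 6 (reverse(6, 7)): [B, G, E, A, D, C, F, I, H]
After 7 (swap(2, 5)): [B, G, C, A, D, E, F, I, H]
After 8 (swap(3, 2)): [B, G, A, C, D, E, F, I, H]
After 9 (reverse(2, 7)): [B, G, I, F, E, D, C, A, H]
After 10 (swap(1, 4)): [B, E, I, F, G, D, C, A, H]
After 11 (reverse(5, 6)): [B, E, I, F, G, C, D, A, H]
After 12 (reverse(3, 6)): [B, E, I, D, C, G, F, A, H]
After 13 (rotate_left(0, 4, k=2)): [I, D, C, B, E, G, F, A, H]
After 14 (reverse(3, 6)): [I, D, C, F, G, E, B, A, H]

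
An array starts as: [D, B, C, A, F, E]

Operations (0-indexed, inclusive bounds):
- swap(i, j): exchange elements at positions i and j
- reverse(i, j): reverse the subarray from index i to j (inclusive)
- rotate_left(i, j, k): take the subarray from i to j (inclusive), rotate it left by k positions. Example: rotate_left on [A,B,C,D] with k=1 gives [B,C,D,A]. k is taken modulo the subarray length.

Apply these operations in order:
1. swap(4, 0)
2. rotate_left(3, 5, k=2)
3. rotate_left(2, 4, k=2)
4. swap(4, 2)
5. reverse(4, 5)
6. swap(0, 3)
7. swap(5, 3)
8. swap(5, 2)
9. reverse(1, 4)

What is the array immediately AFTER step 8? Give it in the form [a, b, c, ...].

After 1 (swap(4, 0)): [F, B, C, A, D, E]
After 2 (rotate_left(3, 5, k=2)): [F, B, C, E, A, D]
After 3 (rotate_left(2, 4, k=2)): [F, B, A, C, E, D]
After 4 (swap(4, 2)): [F, B, E, C, A, D]
After 5 (reverse(4, 5)): [F, B, E, C, D, A]
After 6 (swap(0, 3)): [C, B, E, F, D, A]
After 7 (swap(5, 3)): [C, B, E, A, D, F]
After 8 (swap(5, 2)): [C, B, F, A, D, E]

Answer: [C, B, F, A, D, E]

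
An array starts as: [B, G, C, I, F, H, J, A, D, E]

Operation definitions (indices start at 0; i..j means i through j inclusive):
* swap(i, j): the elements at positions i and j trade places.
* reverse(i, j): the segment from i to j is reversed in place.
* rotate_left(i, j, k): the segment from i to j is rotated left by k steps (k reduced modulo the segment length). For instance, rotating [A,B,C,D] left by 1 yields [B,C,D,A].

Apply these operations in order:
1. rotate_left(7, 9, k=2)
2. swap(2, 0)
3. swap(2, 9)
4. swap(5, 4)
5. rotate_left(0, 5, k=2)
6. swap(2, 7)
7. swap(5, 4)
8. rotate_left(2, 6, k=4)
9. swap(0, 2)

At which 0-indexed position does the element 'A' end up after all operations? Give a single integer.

Answer: 8

Derivation:
After 1 (rotate_left(7, 9, k=2)): [B, G, C, I, F, H, J, E, A, D]
After 2 (swap(2, 0)): [C, G, B, I, F, H, J, E, A, D]
After 3 (swap(2, 9)): [C, G, D, I, F, H, J, E, A, B]
After 4 (swap(5, 4)): [C, G, D, I, H, F, J, E, A, B]
After 5 (rotate_left(0, 5, k=2)): [D, I, H, F, C, G, J, E, A, B]
After 6 (swap(2, 7)): [D, I, E, F, C, G, J, H, A, B]
After 7 (swap(5, 4)): [D, I, E, F, G, C, J, H, A, B]
After 8 (rotate_left(2, 6, k=4)): [D, I, J, E, F, G, C, H, A, B]
After 9 (swap(0, 2)): [J, I, D, E, F, G, C, H, A, B]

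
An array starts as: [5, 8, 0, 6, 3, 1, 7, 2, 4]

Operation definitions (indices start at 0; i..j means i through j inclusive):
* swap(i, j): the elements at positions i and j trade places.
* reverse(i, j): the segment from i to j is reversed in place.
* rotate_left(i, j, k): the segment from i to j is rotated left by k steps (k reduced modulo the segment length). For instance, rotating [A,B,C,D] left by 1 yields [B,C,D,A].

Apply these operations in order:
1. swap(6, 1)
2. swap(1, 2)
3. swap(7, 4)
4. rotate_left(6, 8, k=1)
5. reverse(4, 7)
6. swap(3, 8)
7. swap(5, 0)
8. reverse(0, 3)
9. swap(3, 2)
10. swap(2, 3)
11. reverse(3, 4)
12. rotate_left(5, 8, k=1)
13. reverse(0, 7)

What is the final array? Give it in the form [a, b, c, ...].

After 1 (swap(6, 1)): [5, 7, 0, 6, 3, 1, 8, 2, 4]
After 2 (swap(1, 2)): [5, 0, 7, 6, 3, 1, 8, 2, 4]
After 3 (swap(7, 4)): [5, 0, 7, 6, 2, 1, 8, 3, 4]
After 4 (rotate_left(6, 8, k=1)): [5, 0, 7, 6, 2, 1, 3, 4, 8]
After 5 (reverse(4, 7)): [5, 0, 7, 6, 4, 3, 1, 2, 8]
After 6 (swap(3, 8)): [5, 0, 7, 8, 4, 3, 1, 2, 6]
After 7 (swap(5, 0)): [3, 0, 7, 8, 4, 5, 1, 2, 6]
After 8 (reverse(0, 3)): [8, 7, 0, 3, 4, 5, 1, 2, 6]
After 9 (swap(3, 2)): [8, 7, 3, 0, 4, 5, 1, 2, 6]
After 10 (swap(2, 3)): [8, 7, 0, 3, 4, 5, 1, 2, 6]
After 11 (reverse(3, 4)): [8, 7, 0, 4, 3, 5, 1, 2, 6]
After 12 (rotate_left(5, 8, k=1)): [8, 7, 0, 4, 3, 1, 2, 6, 5]
After 13 (reverse(0, 7)): [6, 2, 1, 3, 4, 0, 7, 8, 5]

Answer: [6, 2, 1, 3, 4, 0, 7, 8, 5]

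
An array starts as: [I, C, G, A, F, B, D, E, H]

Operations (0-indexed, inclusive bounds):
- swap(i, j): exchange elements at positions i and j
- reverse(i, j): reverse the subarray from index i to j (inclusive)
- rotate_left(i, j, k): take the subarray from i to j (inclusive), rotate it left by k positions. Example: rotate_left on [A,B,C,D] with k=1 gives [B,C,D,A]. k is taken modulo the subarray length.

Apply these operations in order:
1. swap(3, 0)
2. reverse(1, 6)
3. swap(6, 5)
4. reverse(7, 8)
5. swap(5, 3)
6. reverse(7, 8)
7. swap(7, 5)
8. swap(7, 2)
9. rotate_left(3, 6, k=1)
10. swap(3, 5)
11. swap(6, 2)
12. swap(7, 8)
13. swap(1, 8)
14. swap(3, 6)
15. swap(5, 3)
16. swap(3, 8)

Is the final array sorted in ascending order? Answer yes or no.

Answer: yes

Derivation:
After 1 (swap(3, 0)): [A, C, G, I, F, B, D, E, H]
After 2 (reverse(1, 6)): [A, D, B, F, I, G, C, E, H]
After 3 (swap(6, 5)): [A, D, B, F, I, C, G, E, H]
After 4 (reverse(7, 8)): [A, D, B, F, I, C, G, H, E]
After 5 (swap(5, 3)): [A, D, B, C, I, F, G, H, E]
After 6 (reverse(7, 8)): [A, D, B, C, I, F, G, E, H]
After 7 (swap(7, 5)): [A, D, B, C, I, E, G, F, H]
After 8 (swap(7, 2)): [A, D, F, C, I, E, G, B, H]
After 9 (rotate_left(3, 6, k=1)): [A, D, F, I, E, G, C, B, H]
After 10 (swap(3, 5)): [A, D, F, G, E, I, C, B, H]
After 11 (swap(6, 2)): [A, D, C, G, E, I, F, B, H]
After 12 (swap(7, 8)): [A, D, C, G, E, I, F, H, B]
After 13 (swap(1, 8)): [A, B, C, G, E, I, F, H, D]
After 14 (swap(3, 6)): [A, B, C, F, E, I, G, H, D]
After 15 (swap(5, 3)): [A, B, C, I, E, F, G, H, D]
After 16 (swap(3, 8)): [A, B, C, D, E, F, G, H, I]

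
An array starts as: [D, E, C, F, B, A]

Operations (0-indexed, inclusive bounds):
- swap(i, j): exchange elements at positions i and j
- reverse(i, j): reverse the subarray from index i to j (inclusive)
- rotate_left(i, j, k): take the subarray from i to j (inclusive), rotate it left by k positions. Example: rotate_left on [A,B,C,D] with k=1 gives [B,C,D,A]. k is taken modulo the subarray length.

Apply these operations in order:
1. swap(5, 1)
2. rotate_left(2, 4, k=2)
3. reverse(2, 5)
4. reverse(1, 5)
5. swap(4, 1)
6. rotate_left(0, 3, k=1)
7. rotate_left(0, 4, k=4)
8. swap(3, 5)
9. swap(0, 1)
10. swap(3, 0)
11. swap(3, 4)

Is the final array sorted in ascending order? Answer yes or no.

After 1 (swap(5, 1)): [D, A, C, F, B, E]
After 2 (rotate_left(2, 4, k=2)): [D, A, B, C, F, E]
After 3 (reverse(2, 5)): [D, A, E, F, C, B]
After 4 (reverse(1, 5)): [D, B, C, F, E, A]
After 5 (swap(4, 1)): [D, E, C, F, B, A]
After 6 (rotate_left(0, 3, k=1)): [E, C, F, D, B, A]
After 7 (rotate_left(0, 4, k=4)): [B, E, C, F, D, A]
After 8 (swap(3, 5)): [B, E, C, A, D, F]
After 9 (swap(0, 1)): [E, B, C, A, D, F]
After 10 (swap(3, 0)): [A, B, C, E, D, F]
After 11 (swap(3, 4)): [A, B, C, D, E, F]

Answer: yes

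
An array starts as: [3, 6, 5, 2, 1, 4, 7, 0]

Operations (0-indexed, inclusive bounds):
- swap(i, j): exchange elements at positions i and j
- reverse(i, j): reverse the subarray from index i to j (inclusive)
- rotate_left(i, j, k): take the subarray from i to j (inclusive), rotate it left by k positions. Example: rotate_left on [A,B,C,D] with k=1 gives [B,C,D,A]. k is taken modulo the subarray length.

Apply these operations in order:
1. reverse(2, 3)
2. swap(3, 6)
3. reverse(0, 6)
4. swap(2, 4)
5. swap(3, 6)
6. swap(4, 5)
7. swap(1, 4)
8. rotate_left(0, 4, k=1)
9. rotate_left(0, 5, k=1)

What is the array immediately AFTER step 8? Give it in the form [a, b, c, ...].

After 1 (reverse(2, 3)): [3, 6, 2, 5, 1, 4, 7, 0]
After 2 (swap(3, 6)): [3, 6, 2, 7, 1, 4, 5, 0]
After 3 (reverse(0, 6)): [5, 4, 1, 7, 2, 6, 3, 0]
After 4 (swap(2, 4)): [5, 4, 2, 7, 1, 6, 3, 0]
After 5 (swap(3, 6)): [5, 4, 2, 3, 1, 6, 7, 0]
After 6 (swap(4, 5)): [5, 4, 2, 3, 6, 1, 7, 0]
After 7 (swap(1, 4)): [5, 6, 2, 3, 4, 1, 7, 0]
After 8 (rotate_left(0, 4, k=1)): [6, 2, 3, 4, 5, 1, 7, 0]

Answer: [6, 2, 3, 4, 5, 1, 7, 0]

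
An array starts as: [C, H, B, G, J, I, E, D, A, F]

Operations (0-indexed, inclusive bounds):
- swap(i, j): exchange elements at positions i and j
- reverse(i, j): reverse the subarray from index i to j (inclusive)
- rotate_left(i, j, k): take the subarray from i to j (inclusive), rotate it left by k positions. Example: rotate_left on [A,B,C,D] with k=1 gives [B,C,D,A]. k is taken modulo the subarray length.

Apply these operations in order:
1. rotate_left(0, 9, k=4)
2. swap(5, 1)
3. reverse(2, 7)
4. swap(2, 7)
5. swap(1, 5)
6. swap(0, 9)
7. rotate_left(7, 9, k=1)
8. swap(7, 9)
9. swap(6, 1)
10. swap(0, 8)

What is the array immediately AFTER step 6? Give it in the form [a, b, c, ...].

Answer: [G, A, E, C, I, F, D, H, B, J]

Derivation:
After 1 (rotate_left(0, 9, k=4)): [J, I, E, D, A, F, C, H, B, G]
After 2 (swap(5, 1)): [J, F, E, D, A, I, C, H, B, G]
After 3 (reverse(2, 7)): [J, F, H, C, I, A, D, E, B, G]
After 4 (swap(2, 7)): [J, F, E, C, I, A, D, H, B, G]
After 5 (swap(1, 5)): [J, A, E, C, I, F, D, H, B, G]
After 6 (swap(0, 9)): [G, A, E, C, I, F, D, H, B, J]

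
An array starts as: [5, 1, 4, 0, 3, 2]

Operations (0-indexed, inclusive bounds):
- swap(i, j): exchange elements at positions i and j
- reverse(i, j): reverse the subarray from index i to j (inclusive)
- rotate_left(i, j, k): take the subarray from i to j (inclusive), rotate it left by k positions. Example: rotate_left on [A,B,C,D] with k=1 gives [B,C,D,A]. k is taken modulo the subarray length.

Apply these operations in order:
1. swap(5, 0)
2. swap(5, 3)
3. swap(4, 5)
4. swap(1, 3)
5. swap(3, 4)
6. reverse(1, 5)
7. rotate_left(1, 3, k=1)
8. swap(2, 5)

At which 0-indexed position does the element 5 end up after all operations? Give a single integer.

Answer: 2

Derivation:
After 1 (swap(5, 0)): [2, 1, 4, 0, 3, 5]
After 2 (swap(5, 3)): [2, 1, 4, 5, 3, 0]
After 3 (swap(4, 5)): [2, 1, 4, 5, 0, 3]
After 4 (swap(1, 3)): [2, 5, 4, 1, 0, 3]
After 5 (swap(3, 4)): [2, 5, 4, 0, 1, 3]
After 6 (reverse(1, 5)): [2, 3, 1, 0, 4, 5]
After 7 (rotate_left(1, 3, k=1)): [2, 1, 0, 3, 4, 5]
After 8 (swap(2, 5)): [2, 1, 5, 3, 4, 0]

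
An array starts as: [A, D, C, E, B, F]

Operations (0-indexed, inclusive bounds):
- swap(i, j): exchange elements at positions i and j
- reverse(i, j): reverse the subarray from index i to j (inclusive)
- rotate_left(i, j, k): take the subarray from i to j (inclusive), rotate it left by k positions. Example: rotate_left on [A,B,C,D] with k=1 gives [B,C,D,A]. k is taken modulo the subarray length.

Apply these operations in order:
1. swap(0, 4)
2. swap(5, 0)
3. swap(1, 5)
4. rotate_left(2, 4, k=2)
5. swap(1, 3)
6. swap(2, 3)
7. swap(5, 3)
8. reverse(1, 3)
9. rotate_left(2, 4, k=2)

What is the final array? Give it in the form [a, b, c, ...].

Answer: [F, D, E, B, C, A]

Derivation:
After 1 (swap(0, 4)): [B, D, C, E, A, F]
After 2 (swap(5, 0)): [F, D, C, E, A, B]
After 3 (swap(1, 5)): [F, B, C, E, A, D]
After 4 (rotate_left(2, 4, k=2)): [F, B, A, C, E, D]
After 5 (swap(1, 3)): [F, C, A, B, E, D]
After 6 (swap(2, 3)): [F, C, B, A, E, D]
After 7 (swap(5, 3)): [F, C, B, D, E, A]
After 8 (reverse(1, 3)): [F, D, B, C, E, A]
After 9 (rotate_left(2, 4, k=2)): [F, D, E, B, C, A]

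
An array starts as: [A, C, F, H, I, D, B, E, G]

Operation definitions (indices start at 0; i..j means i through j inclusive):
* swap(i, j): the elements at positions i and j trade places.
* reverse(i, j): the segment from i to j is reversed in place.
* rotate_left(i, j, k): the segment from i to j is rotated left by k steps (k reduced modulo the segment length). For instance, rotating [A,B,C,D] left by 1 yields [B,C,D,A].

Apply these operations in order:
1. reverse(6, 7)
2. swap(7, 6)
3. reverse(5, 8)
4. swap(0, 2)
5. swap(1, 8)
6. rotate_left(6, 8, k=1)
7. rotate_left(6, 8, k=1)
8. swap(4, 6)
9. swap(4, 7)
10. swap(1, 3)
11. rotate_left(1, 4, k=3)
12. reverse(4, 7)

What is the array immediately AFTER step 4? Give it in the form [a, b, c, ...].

After 1 (reverse(6, 7)): [A, C, F, H, I, D, E, B, G]
After 2 (swap(7, 6)): [A, C, F, H, I, D, B, E, G]
After 3 (reverse(5, 8)): [A, C, F, H, I, G, E, B, D]
After 4 (swap(0, 2)): [F, C, A, H, I, G, E, B, D]

Answer: [F, C, A, H, I, G, E, B, D]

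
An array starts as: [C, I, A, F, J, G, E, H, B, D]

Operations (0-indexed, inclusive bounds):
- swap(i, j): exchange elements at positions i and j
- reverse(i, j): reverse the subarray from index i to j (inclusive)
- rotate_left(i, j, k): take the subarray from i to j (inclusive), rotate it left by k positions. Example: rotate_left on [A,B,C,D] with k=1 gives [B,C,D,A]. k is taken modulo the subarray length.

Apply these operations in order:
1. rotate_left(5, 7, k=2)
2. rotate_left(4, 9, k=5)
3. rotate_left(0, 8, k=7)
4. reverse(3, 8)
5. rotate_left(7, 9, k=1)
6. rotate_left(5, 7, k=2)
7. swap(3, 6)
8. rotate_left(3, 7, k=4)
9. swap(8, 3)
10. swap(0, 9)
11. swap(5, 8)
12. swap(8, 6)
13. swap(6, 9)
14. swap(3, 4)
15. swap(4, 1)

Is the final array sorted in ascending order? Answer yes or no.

Answer: yes

Derivation:
After 1 (rotate_left(5, 7, k=2)): [C, I, A, F, J, H, G, E, B, D]
After 2 (rotate_left(4, 9, k=5)): [C, I, A, F, D, J, H, G, E, B]
After 3 (rotate_left(0, 8, k=7)): [G, E, C, I, A, F, D, J, H, B]
After 4 (reverse(3, 8)): [G, E, C, H, J, D, F, A, I, B]
After 5 (rotate_left(7, 9, k=1)): [G, E, C, H, J, D, F, I, B, A]
After 6 (rotate_left(5, 7, k=2)): [G, E, C, H, J, I, D, F, B, A]
After 7 (swap(3, 6)): [G, E, C, D, J, I, H, F, B, A]
After 8 (rotate_left(3, 7, k=4)): [G, E, C, F, D, J, I, H, B, A]
After 9 (swap(8, 3)): [G, E, C, B, D, J, I, H, F, A]
After 10 (swap(0, 9)): [A, E, C, B, D, J, I, H, F, G]
After 11 (swap(5, 8)): [A, E, C, B, D, F, I, H, J, G]
After 12 (swap(8, 6)): [A, E, C, B, D, F, J, H, I, G]
After 13 (swap(6, 9)): [A, E, C, B, D, F, G, H, I, J]
After 14 (swap(3, 4)): [A, E, C, D, B, F, G, H, I, J]
After 15 (swap(4, 1)): [A, B, C, D, E, F, G, H, I, J]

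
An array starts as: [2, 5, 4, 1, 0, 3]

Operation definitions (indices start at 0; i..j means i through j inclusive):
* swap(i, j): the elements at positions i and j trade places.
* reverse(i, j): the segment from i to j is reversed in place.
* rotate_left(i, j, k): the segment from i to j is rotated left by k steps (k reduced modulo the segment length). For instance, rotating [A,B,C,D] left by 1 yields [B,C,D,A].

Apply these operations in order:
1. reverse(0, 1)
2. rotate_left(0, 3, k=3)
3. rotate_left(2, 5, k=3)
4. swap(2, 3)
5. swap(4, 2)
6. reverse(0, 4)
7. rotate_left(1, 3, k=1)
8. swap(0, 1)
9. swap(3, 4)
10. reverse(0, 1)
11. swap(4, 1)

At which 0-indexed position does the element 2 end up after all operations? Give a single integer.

After 1 (reverse(0, 1)): [5, 2, 4, 1, 0, 3]
After 2 (rotate_left(0, 3, k=3)): [1, 5, 2, 4, 0, 3]
After 3 (rotate_left(2, 5, k=3)): [1, 5, 3, 2, 4, 0]
After 4 (swap(2, 3)): [1, 5, 2, 3, 4, 0]
After 5 (swap(4, 2)): [1, 5, 4, 3, 2, 0]
After 6 (reverse(0, 4)): [2, 3, 4, 5, 1, 0]
After 7 (rotate_left(1, 3, k=1)): [2, 4, 5, 3, 1, 0]
After 8 (swap(0, 1)): [4, 2, 5, 3, 1, 0]
After 9 (swap(3, 4)): [4, 2, 5, 1, 3, 0]
After 10 (reverse(0, 1)): [2, 4, 5, 1, 3, 0]
After 11 (swap(4, 1)): [2, 3, 5, 1, 4, 0]

Answer: 0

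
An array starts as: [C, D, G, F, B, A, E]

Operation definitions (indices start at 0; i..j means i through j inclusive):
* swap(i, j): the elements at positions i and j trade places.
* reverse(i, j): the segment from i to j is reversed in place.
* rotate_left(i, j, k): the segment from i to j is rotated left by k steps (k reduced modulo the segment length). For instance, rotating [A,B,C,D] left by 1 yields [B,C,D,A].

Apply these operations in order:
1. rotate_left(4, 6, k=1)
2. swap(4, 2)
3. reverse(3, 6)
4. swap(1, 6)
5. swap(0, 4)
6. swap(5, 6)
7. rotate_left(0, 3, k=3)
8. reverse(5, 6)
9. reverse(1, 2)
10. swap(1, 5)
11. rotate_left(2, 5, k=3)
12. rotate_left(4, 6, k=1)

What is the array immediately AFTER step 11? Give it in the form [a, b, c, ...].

After 1 (rotate_left(4, 6, k=1)): [C, D, G, F, A, E, B]
After 2 (swap(4, 2)): [C, D, A, F, G, E, B]
After 3 (reverse(3, 6)): [C, D, A, B, E, G, F]
After 4 (swap(1, 6)): [C, F, A, B, E, G, D]
After 5 (swap(0, 4)): [E, F, A, B, C, G, D]
After 6 (swap(5, 6)): [E, F, A, B, C, D, G]
After 7 (rotate_left(0, 3, k=3)): [B, E, F, A, C, D, G]
After 8 (reverse(5, 6)): [B, E, F, A, C, G, D]
After 9 (reverse(1, 2)): [B, F, E, A, C, G, D]
After 10 (swap(1, 5)): [B, G, E, A, C, F, D]
After 11 (rotate_left(2, 5, k=3)): [B, G, F, E, A, C, D]

Answer: [B, G, F, E, A, C, D]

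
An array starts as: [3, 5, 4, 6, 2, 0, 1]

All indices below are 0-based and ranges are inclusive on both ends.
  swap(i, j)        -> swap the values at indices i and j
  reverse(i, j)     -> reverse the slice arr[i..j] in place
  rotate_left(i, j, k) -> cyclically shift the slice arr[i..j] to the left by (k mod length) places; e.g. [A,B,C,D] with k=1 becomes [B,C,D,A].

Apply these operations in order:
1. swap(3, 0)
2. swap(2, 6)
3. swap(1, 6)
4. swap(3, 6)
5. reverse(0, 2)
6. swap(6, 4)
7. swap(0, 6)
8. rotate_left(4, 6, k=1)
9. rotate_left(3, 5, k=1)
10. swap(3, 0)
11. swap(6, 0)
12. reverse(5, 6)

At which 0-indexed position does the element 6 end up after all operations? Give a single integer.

Answer: 2

Derivation:
After 1 (swap(3, 0)): [6, 5, 4, 3, 2, 0, 1]
After 2 (swap(2, 6)): [6, 5, 1, 3, 2, 0, 4]
After 3 (swap(1, 6)): [6, 4, 1, 3, 2, 0, 5]
After 4 (swap(3, 6)): [6, 4, 1, 5, 2, 0, 3]
After 5 (reverse(0, 2)): [1, 4, 6, 5, 2, 0, 3]
After 6 (swap(6, 4)): [1, 4, 6, 5, 3, 0, 2]
After 7 (swap(0, 6)): [2, 4, 6, 5, 3, 0, 1]
After 8 (rotate_left(4, 6, k=1)): [2, 4, 6, 5, 0, 1, 3]
After 9 (rotate_left(3, 5, k=1)): [2, 4, 6, 0, 1, 5, 3]
After 10 (swap(3, 0)): [0, 4, 6, 2, 1, 5, 3]
After 11 (swap(6, 0)): [3, 4, 6, 2, 1, 5, 0]
After 12 (reverse(5, 6)): [3, 4, 6, 2, 1, 0, 5]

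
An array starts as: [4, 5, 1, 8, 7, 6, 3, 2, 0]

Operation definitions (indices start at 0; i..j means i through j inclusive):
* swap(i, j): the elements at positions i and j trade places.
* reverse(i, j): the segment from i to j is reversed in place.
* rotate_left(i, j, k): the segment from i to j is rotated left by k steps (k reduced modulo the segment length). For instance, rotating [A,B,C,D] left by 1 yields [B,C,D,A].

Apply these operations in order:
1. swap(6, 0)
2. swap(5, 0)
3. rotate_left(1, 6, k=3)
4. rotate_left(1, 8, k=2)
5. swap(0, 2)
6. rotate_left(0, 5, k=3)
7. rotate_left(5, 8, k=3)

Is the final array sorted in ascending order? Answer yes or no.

Answer: no

Derivation:
After 1 (swap(6, 0)): [3, 5, 1, 8, 7, 6, 4, 2, 0]
After 2 (swap(5, 0)): [6, 5, 1, 8, 7, 3, 4, 2, 0]
After 3 (rotate_left(1, 6, k=3)): [6, 7, 3, 4, 5, 1, 8, 2, 0]
After 4 (rotate_left(1, 8, k=2)): [6, 4, 5, 1, 8, 2, 0, 7, 3]
After 5 (swap(0, 2)): [5, 4, 6, 1, 8, 2, 0, 7, 3]
After 6 (rotate_left(0, 5, k=3)): [1, 8, 2, 5, 4, 6, 0, 7, 3]
After 7 (rotate_left(5, 8, k=3)): [1, 8, 2, 5, 4, 3, 6, 0, 7]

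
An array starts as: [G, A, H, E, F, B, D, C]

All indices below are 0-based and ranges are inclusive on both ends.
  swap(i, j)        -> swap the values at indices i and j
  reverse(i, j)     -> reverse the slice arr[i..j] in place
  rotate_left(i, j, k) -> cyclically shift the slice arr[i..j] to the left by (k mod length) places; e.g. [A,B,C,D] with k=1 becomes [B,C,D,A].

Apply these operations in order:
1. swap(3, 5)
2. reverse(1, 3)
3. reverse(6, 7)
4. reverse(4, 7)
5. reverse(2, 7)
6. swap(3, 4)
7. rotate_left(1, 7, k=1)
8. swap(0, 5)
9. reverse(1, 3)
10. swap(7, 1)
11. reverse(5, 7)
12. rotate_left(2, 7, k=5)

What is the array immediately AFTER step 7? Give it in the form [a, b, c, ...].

After 1 (swap(3, 5)): [G, A, H, B, F, E, D, C]
After 2 (reverse(1, 3)): [G, B, H, A, F, E, D, C]
After 3 (reverse(6, 7)): [G, B, H, A, F, E, C, D]
After 4 (reverse(4, 7)): [G, B, H, A, D, C, E, F]
After 5 (reverse(2, 7)): [G, B, F, E, C, D, A, H]
After 6 (swap(3, 4)): [G, B, F, C, E, D, A, H]
After 7 (rotate_left(1, 7, k=1)): [G, F, C, E, D, A, H, B]

Answer: [G, F, C, E, D, A, H, B]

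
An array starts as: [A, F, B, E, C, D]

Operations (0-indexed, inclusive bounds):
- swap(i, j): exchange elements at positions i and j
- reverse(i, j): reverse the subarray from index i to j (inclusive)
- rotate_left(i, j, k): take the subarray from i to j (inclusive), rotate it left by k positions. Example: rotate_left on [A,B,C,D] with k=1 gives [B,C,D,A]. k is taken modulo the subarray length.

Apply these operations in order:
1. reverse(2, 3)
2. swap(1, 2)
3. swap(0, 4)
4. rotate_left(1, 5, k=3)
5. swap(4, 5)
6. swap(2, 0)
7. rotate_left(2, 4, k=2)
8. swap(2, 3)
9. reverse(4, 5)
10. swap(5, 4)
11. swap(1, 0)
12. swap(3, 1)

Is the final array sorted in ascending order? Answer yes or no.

After 1 (reverse(2, 3)): [A, F, E, B, C, D]
After 2 (swap(1, 2)): [A, E, F, B, C, D]
After 3 (swap(0, 4)): [C, E, F, B, A, D]
After 4 (rotate_left(1, 5, k=3)): [C, A, D, E, F, B]
After 5 (swap(4, 5)): [C, A, D, E, B, F]
After 6 (swap(2, 0)): [D, A, C, E, B, F]
After 7 (rotate_left(2, 4, k=2)): [D, A, B, C, E, F]
After 8 (swap(2, 3)): [D, A, C, B, E, F]
After 9 (reverse(4, 5)): [D, A, C, B, F, E]
After 10 (swap(5, 4)): [D, A, C, B, E, F]
After 11 (swap(1, 0)): [A, D, C, B, E, F]
After 12 (swap(3, 1)): [A, B, C, D, E, F]

Answer: yes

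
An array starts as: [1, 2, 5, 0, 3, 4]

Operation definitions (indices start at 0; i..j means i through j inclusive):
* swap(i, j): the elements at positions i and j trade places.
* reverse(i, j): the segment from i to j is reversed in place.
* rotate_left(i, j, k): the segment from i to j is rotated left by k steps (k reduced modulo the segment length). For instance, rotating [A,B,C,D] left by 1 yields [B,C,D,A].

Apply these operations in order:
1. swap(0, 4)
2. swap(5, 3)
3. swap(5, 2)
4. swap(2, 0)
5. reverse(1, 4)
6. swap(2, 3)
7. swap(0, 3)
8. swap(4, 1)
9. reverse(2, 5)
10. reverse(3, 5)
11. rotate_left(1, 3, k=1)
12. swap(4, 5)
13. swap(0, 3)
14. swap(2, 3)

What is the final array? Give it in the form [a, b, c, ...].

After 1 (swap(0, 4)): [3, 2, 5, 0, 1, 4]
After 2 (swap(5, 3)): [3, 2, 5, 4, 1, 0]
After 3 (swap(5, 2)): [3, 2, 0, 4, 1, 5]
After 4 (swap(2, 0)): [0, 2, 3, 4, 1, 5]
After 5 (reverse(1, 4)): [0, 1, 4, 3, 2, 5]
After 6 (swap(2, 3)): [0, 1, 3, 4, 2, 5]
After 7 (swap(0, 3)): [4, 1, 3, 0, 2, 5]
After 8 (swap(4, 1)): [4, 2, 3, 0, 1, 5]
After 9 (reverse(2, 5)): [4, 2, 5, 1, 0, 3]
After 10 (reverse(3, 5)): [4, 2, 5, 3, 0, 1]
After 11 (rotate_left(1, 3, k=1)): [4, 5, 3, 2, 0, 1]
After 12 (swap(4, 5)): [4, 5, 3, 2, 1, 0]
After 13 (swap(0, 3)): [2, 5, 3, 4, 1, 0]
After 14 (swap(2, 3)): [2, 5, 4, 3, 1, 0]

Answer: [2, 5, 4, 3, 1, 0]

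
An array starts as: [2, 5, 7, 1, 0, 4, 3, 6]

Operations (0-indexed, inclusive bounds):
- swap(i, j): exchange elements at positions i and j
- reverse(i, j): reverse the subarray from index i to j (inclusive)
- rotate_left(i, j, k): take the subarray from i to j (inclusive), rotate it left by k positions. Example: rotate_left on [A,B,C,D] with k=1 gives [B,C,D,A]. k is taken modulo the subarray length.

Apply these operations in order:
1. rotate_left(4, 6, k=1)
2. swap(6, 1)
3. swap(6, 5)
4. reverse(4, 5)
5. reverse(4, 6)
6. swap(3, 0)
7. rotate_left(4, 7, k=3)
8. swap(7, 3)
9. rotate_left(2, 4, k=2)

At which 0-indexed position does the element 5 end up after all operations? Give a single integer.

After 1 (rotate_left(4, 6, k=1)): [2, 5, 7, 1, 4, 3, 0, 6]
After 2 (swap(6, 1)): [2, 0, 7, 1, 4, 3, 5, 6]
After 3 (swap(6, 5)): [2, 0, 7, 1, 4, 5, 3, 6]
After 4 (reverse(4, 5)): [2, 0, 7, 1, 5, 4, 3, 6]
After 5 (reverse(4, 6)): [2, 0, 7, 1, 3, 4, 5, 6]
After 6 (swap(3, 0)): [1, 0, 7, 2, 3, 4, 5, 6]
After 7 (rotate_left(4, 7, k=3)): [1, 0, 7, 2, 6, 3, 4, 5]
After 8 (swap(7, 3)): [1, 0, 7, 5, 6, 3, 4, 2]
After 9 (rotate_left(2, 4, k=2)): [1, 0, 6, 7, 5, 3, 4, 2]

Answer: 4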